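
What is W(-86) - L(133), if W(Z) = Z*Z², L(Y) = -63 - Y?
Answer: -635860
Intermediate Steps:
W(Z) = Z³
W(-86) - L(133) = (-86)³ - (-63 - 1*133) = -636056 - (-63 - 133) = -636056 - 1*(-196) = -636056 + 196 = -635860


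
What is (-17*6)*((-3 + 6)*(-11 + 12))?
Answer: -306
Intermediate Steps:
(-17*6)*((-3 + 6)*(-11 + 12)) = -306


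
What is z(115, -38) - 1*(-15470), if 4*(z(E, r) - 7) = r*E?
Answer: 28769/2 ≈ 14385.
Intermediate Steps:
z(E, r) = 7 + E*r/4 (z(E, r) = 7 + (r*E)/4 = 7 + (E*r)/4 = 7 + E*r/4)
z(115, -38) - 1*(-15470) = (7 + (¼)*115*(-38)) - 1*(-15470) = (7 - 2185/2) + 15470 = -2171/2 + 15470 = 28769/2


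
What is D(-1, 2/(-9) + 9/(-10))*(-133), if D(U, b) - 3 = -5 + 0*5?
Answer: 266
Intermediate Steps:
D(U, b) = -2 (D(U, b) = 3 + (-5 + 0*5) = 3 + (-5 + 0) = 3 - 5 = -2)
D(-1, 2/(-9) + 9/(-10))*(-133) = -2*(-133) = 266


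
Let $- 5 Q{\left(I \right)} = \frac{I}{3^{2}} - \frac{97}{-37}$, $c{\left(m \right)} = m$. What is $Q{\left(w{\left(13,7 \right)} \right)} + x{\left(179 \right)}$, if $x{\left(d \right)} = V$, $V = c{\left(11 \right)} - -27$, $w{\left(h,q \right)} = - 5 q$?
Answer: $\frac{63692}{1665} \approx 38.253$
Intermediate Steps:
$Q{\left(I \right)} = - \frac{97}{185} - \frac{I}{45}$ ($Q{\left(I \right)} = - \frac{\frac{I}{3^{2}} - \frac{97}{-37}}{5} = - \frac{\frac{I}{9} - - \frac{97}{37}}{5} = - \frac{I \frac{1}{9} + \frac{97}{37}}{5} = - \frac{\frac{I}{9} + \frac{97}{37}}{5} = - \frac{\frac{97}{37} + \frac{I}{9}}{5} = - \frac{97}{185} - \frac{I}{45}$)
$V = 38$ ($V = 11 - -27 = 11 + 27 = 38$)
$x{\left(d \right)} = 38$
$Q{\left(w{\left(13,7 \right)} \right)} + x{\left(179 \right)} = \left(- \frac{97}{185} - \frac{\left(-5\right) 7}{45}\right) + 38 = \left(- \frac{97}{185} - - \frac{7}{9}\right) + 38 = \left(- \frac{97}{185} + \frac{7}{9}\right) + 38 = \frac{422}{1665} + 38 = \frac{63692}{1665}$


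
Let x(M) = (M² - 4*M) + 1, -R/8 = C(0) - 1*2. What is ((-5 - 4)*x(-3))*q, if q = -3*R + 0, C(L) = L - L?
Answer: 9504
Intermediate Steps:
C(L) = 0
R = 16 (R = -8*(0 - 1*2) = -8*(0 - 2) = -8*(-2) = 16)
x(M) = 1 + M² - 4*M
q = -48 (q = -3*16 + 0 = -48 + 0 = -48)
((-5 - 4)*x(-3))*q = ((-5 - 4)*(1 + (-3)² - 4*(-3)))*(-48) = -9*(1 + 9 + 12)*(-48) = -9*22*(-48) = -198*(-48) = 9504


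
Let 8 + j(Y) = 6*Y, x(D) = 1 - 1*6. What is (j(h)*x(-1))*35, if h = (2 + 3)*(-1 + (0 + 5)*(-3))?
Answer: 85400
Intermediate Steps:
x(D) = -5 (x(D) = 1 - 6 = -5)
h = -80 (h = 5*(-1 + 5*(-3)) = 5*(-1 - 15) = 5*(-16) = -80)
j(Y) = -8 + 6*Y
(j(h)*x(-1))*35 = ((-8 + 6*(-80))*(-5))*35 = ((-8 - 480)*(-5))*35 = -488*(-5)*35 = 2440*35 = 85400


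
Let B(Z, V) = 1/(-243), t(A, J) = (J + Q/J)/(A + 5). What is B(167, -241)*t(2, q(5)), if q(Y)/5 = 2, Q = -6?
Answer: -47/8505 ≈ -0.0055262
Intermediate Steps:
q(Y) = 10 (q(Y) = 5*2 = 10)
t(A, J) = (J - 6/J)/(5 + A) (t(A, J) = (J - 6/J)/(A + 5) = (J - 6/J)/(5 + A))
B(Z, V) = -1/243
B(167, -241)*t(2, q(5)) = -(-6 + 10**2)/(243*10*(5 + 2)) = -(-6 + 100)/(2430*7) = -94/(2430*7) = -1/243*47/35 = -47/8505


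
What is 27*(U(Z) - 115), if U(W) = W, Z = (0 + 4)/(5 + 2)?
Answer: -21627/7 ≈ -3089.6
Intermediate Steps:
Z = 4/7 ≈ 0.57143
27*(U(Z) - 115) = 27*(4/7 - 115) = 27*(-801/7) = -21627/7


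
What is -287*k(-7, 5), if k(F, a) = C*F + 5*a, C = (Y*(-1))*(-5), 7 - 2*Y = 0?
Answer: 55965/2 ≈ 27983.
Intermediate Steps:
Y = 7/2 (Y = 7/2 - 1/2*0 = 7/2 + 0 = 7/2 ≈ 3.5000)
C = 35/2 (C = ((7/2)*(-1))*(-5) = -7/2*(-5) = 35/2 ≈ 17.500)
k(F, a) = 5*a + 35*F/2 (k(F, a) = 35*F/2 + 5*a = 5*a + 35*F/2)
-287*k(-7, 5) = -287*(5*5 + (35/2)*(-7)) = -287*(25 - 245/2) = -287*(-195/2) = 55965/2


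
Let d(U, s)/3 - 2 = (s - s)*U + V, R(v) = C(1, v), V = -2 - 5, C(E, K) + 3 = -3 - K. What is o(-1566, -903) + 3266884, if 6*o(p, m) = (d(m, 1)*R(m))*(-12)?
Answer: 3293794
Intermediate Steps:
C(E, K) = -6 - K (C(E, K) = -3 + (-3 - K) = -6 - K)
V = -7
R(v) = -6 - v
d(U, s) = -15 (d(U, s) = 6 + 3*((s - s)*U - 7) = 6 + 3*(0*U - 7) = 6 + 3*(0 - 7) = 6 + 3*(-7) = 6 - 21 = -15)
o(p, m) = -180 - 30*m (o(p, m) = (-15*(-6 - m)*(-12))/6 = ((90 + 15*m)*(-12))/6 = (-1080 - 180*m)/6 = -180 - 30*m)
o(-1566, -903) + 3266884 = (-180 - 30*(-903)) + 3266884 = (-180 + 27090) + 3266884 = 26910 + 3266884 = 3293794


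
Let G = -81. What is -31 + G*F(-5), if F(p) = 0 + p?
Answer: 374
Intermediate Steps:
F(p) = p
-31 + G*F(-5) = -31 - 81*(-5) = -31 + 405 = 374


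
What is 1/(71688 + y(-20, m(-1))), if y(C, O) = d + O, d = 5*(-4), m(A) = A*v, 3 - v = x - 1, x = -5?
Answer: 1/71659 ≈ 1.3955e-5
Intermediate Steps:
v = 9 (v = 3 - (-5 - 1) = 3 - 1*(-6) = 3 + 6 = 9)
m(A) = 9*A (m(A) = A*9 = 9*A)
d = -20
y(C, O) = -20 + O
1/(71688 + y(-20, m(-1))) = 1/(71688 + (-20 + 9*(-1))) = 1/(71688 + (-20 - 9)) = 1/(71688 - 29) = 1/71659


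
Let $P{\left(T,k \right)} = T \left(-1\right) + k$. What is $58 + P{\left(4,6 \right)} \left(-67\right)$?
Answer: $-76$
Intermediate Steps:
$P{\left(T,k \right)} = k - T$ ($P{\left(T,k \right)} = - T + k = k - T$)
$58 + P{\left(4,6 \right)} \left(-67\right) = 58 + \left(6 - 4\right) \left(-67\right) = 58 + 2 \left(-67\right) = 58 - 134 = -76$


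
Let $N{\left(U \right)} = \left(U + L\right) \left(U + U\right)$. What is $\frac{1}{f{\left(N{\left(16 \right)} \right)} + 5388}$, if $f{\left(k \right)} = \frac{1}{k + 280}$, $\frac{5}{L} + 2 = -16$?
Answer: $\frac{7048}{37974633} \approx 0.0001856$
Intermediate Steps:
$L = - \frac{5}{18}$ ($L = \frac{5}{-2 - 16} = \frac{5}{-18} = 5 \left(- \frac{1}{18}\right) = - \frac{5}{18} \approx -0.27778$)
$N{\left(U \right)} = 2 U \left(- \frac{5}{18} + U\right)$ ($N{\left(U \right)} = \left(U - \frac{5}{18}\right) \left(U + U\right) = \left(- \frac{5}{18} + U\right) 2 U = 2 U \left(- \frac{5}{18} + U\right)$)
$f{\left(k \right)} = \frac{1}{280 + k}$
$\frac{1}{f{\left(N{\left(16 \right)} \right)} + 5388} = \frac{1}{\frac{1}{280 + \frac{1}{9} \cdot 16 \left(-5 + 18 \cdot 16\right)} + 5388} = \frac{1}{\frac{1}{280 + \frac{1}{9} \cdot 16 \left(-5 + 288\right)} + 5388} = \frac{1}{\frac{1}{280 + \frac{1}{9} \cdot 16 \cdot 283} + 5388} = \frac{1}{\frac{1}{280 + \frac{4528}{9}} + 5388} = \frac{1}{\frac{1}{\frac{7048}{9}} + 5388} = \frac{1}{\frac{9}{7048} + 5388} = \frac{1}{\frac{37974633}{7048}} = \frac{7048}{37974633}$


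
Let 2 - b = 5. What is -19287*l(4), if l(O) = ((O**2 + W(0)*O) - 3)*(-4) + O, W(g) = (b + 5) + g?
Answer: 1542960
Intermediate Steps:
b = -3 (b = 2 - 1*5 = 2 - 5 = -3)
W(g) = 2 + g (W(g) = (-3 + 5) + g = 2 + g)
l(O) = 12 - 7*O - 4*O**2 (l(O) = ((O**2 + (2 + 0)*O) - 3)*(-4) + O = ((O**2 + 2*O) - 3)*(-4) + O = (-3 + O**2 + 2*O)*(-4) + O = (12 - 8*O - 4*O**2) + O = 12 - 7*O - 4*O**2)
-19287*l(4) = -19287*(12 - 7*4 - 4*4**2) = -19287*(12 - 28 - 4*16) = -19287*(12 - 28 - 64) = -19287*(-80) = 1542960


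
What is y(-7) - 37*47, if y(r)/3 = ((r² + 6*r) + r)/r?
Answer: -1739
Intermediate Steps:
y(r) = 3*(r² + 7*r)/r (y(r) = 3*(((r² + 6*r) + r)/r) = 3*((r² + 7*r)/r) = 3*(r² + 7*r)/r)
y(-7) - 37*47 = (21 + 3*(-7)) - 37*47 = (21 - 21) - 1739 = 0 - 1739 = -1739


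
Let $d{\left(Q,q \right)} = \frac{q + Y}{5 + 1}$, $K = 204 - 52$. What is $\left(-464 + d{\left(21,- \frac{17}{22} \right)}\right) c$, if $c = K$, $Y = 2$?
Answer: $- \frac{775466}{11} \approx -70497.0$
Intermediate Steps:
$K = 152$ ($K = 204 - 52 = 152$)
$c = 152$
$d{\left(Q,q \right)} = \frac{1}{3} + \frac{q}{6}$ ($d{\left(Q,q \right)} = \frac{q + 2}{5 + 1} = \frac{2 + q}{6} = \left(2 + q\right) \frac{1}{6} = \frac{1}{3} + \frac{q}{6}$)
$\left(-464 + d{\left(21,- \frac{17}{22} \right)}\right) c = \left(-464 + \left(\frac{1}{3} + \frac{\left(-17\right) \frac{1}{22}}{6}\right)\right) 152 = \left(-464 + \left(\frac{1}{3} + \frac{1}{6} \left(- \frac{17}{22}\right)\right)\right) 152 = \left(-464 + \left(\frac{1}{3} - \frac{17}{132}\right)\right) 152 = \left(-464 + \frac{9}{44}\right) 152 = \left(- \frac{20407}{44}\right) 152 = - \frac{775466}{11}$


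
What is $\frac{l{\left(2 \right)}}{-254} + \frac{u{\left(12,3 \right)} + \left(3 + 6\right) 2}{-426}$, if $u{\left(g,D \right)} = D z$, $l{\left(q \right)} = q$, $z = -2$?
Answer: $- \frac{325}{9017} \approx -0.036043$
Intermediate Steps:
$u{\left(g,D \right)} = - 2 D$ ($u{\left(g,D \right)} = D \left(-2\right) = - 2 D$)
$\frac{l{\left(2 \right)}}{-254} + \frac{u{\left(12,3 \right)} + \left(3 + 6\right) 2}{-426} = \frac{2}{-254} + \frac{\left(-2\right) 3 + \left(3 + 6\right) 2}{-426} = 2 \left(- \frac{1}{254}\right) + \left(-6 + 9 \cdot 2\right) \left(- \frac{1}{426}\right) = - \frac{1}{127} + \left(-6 + 18\right) \left(- \frac{1}{426}\right) = - \frac{1}{127} + 12 \left(- \frac{1}{426}\right) = - \frac{1}{127} - \frac{2}{71} = - \frac{325}{9017}$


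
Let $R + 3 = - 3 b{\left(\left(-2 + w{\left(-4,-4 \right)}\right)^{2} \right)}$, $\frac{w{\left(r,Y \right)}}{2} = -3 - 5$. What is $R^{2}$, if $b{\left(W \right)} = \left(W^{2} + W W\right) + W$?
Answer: $397947750561$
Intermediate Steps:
$w{\left(r,Y \right)} = -16$ ($w{\left(r,Y \right)} = 2 \left(-3 - 5\right) = 2 \left(-8\right) = -16$)
$b{\left(W \right)} = W + 2 W^{2}$ ($b{\left(W \right)} = \left(W^{2} + W^{2}\right) + W = 2 W^{2} + W = W + 2 W^{2}$)
$R = -630831$ ($R = -3 - 3 \left(-2 - 16\right)^{2} \left(1 + 2 \left(-2 - 16\right)^{2}\right) = -3 - 3 \left(-18\right)^{2} \left(1 + 2 \left(-18\right)^{2}\right) = -3 - 3 \cdot 324 \left(1 + 2 \cdot 324\right) = -3 - 3 \cdot 324 \left(1 + 648\right) = -3 - 3 \cdot 324 \cdot 649 = -3 - 630828 = -630831$)
$R^{2} = \left(-630831\right)^{2} = 397947750561$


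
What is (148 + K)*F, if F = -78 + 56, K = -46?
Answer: -2244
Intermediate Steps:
F = -22
(148 + K)*F = (148 - 46)*(-22) = 102*(-22) = -2244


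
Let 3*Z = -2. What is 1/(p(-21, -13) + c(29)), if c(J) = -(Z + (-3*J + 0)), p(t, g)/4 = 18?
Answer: 3/479 ≈ 0.0062630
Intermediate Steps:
p(t, g) = 72 (p(t, g) = 4*18 = 72)
Z = -⅔ (Z = (⅓)*(-2) = -⅔ ≈ -0.66667)
c(J) = ⅔ + 3*J (c(J) = -(-⅔ + (-3*J + 0)) = -(-⅔ - 3*J) = ⅔ + 3*J)
1/(p(-21, -13) + c(29)) = 1/(72 + (⅔ + 3*29)) = 1/(72 + (⅔ + 87)) = 1/(72 + 263/3) = 1/(479/3) = 3/479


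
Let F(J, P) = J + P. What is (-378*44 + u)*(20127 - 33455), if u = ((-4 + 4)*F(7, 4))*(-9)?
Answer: 221671296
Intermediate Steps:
u = 0 (u = ((-4 + 4)*(7 + 4))*(-9) = (0*11)*(-9) = 0*(-9) = 0)
(-378*44 + u)*(20127 - 33455) = (-378*44 + 0)*(20127 - 33455) = (-16632 + 0)*(-13328) = -16632*(-13328) = 221671296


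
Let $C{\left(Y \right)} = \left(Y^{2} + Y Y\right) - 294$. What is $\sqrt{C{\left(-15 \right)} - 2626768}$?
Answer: $2 i \sqrt{656653} \approx 1620.7 i$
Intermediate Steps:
$C{\left(Y \right)} = -294 + 2 Y^{2}$ ($C{\left(Y \right)} = \left(Y^{2} + Y^{2}\right) - 294 = 2 Y^{2} - 294 = -294 + 2 Y^{2}$)
$\sqrt{C{\left(-15 \right)} - 2626768} = \sqrt{\left(-294 + 2 \left(-15\right)^{2}\right) - 2626768} = \sqrt{\left(-294 + 2 \cdot 225\right) - 2626768} = \sqrt{\left(-294 + 450\right) - 2626768} = \sqrt{156 - 2626768} = \sqrt{-2626612} = 2 i \sqrt{656653}$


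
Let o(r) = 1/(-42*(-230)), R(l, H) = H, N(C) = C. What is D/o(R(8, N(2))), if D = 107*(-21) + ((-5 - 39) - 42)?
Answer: -22536780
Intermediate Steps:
D = -2333 (D = -2247 + (-44 - 42) = -2247 - 86 = -2333)
o(r) = 1/9660 (o(r) = -1/42*(-1/230) = 1/9660)
D/o(R(8, N(2))) = -2333/1/9660 = -2333*9660 = -22536780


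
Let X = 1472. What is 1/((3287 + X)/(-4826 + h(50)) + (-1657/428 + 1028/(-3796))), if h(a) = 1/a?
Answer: -98008897428/502631540611 ≈ -0.19499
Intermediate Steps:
1/((3287 + X)/(-4826 + h(50)) + (-1657/428 + 1028/(-3796))) = 1/((3287 + 1472)/(-4826 + 1/50) + (-1657/428 + 1028/(-3796))) = 1/(4759/(-4826 + 1/50) + (-1657*1/428 + 1028*(-1/3796))) = 1/(4759/(-241299/50) + (-1657/428 - 257/949)) = 1/(4759*(-50/241299) - 1682489/406172) = 1/(-237950/241299 - 1682489/406172) = 1/(-502631540611/98008897428) = -98008897428/502631540611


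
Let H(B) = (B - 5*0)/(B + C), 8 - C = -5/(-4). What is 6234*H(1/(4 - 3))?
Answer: 24936/31 ≈ 804.39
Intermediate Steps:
C = 27/4 (C = 8 - (-5)/(-4) = 8 - (-5)*(-1)/4 = 8 - 1*5/4 = 8 - 5/4 = 27/4 ≈ 6.7500)
H(B) = B/(27/4 + B) (H(B) = (B - 5*0)/(B + 27/4) = (B + 0)/(27/4 + B) = B/(27/4 + B))
6234*H(1/(4 - 3)) = 6234*(4/((4 - 3)*(27 + 4/(4 - 3)))) = 6234*(4/(1*(27 + 4/1))) = 6234*(4*1/(27 + 4*1)) = 6234*(4*1/(27 + 4)) = 6234*(4*1/31) = 6234*(4*1*(1/31)) = 6234*(4/31) = 24936/31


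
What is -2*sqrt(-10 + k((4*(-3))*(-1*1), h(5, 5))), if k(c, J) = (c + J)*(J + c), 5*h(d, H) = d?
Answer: -2*sqrt(159) ≈ -25.219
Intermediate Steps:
h(d, H) = d/5
k(c, J) = (J + c)**2 (k(c, J) = (J + c)*(J + c) = (J + c)**2)
-2*sqrt(-10 + k((4*(-3))*(-1*1), h(5, 5))) = -2*sqrt(-10 + ((1/5)*5 + (4*(-3))*(-1*1))**2) = -2*sqrt(-10 + (1 - 12*(-1))**2) = -2*sqrt(-10 + (1 + 12)**2) = -2*sqrt(-10 + 13**2) = -2*sqrt(-10 + 169) = -2*sqrt(159)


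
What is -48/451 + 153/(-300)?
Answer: -27801/45100 ≈ -0.61643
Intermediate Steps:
-48/451 + 153/(-300) = -48*1/451 + 153*(-1/300) = -48/451 - 51/100 = -27801/45100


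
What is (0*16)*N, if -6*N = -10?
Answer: 0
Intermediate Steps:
N = 5/3 (N = -1/6*(-10) = 5/3 ≈ 1.6667)
(0*16)*N = (0*16)*(5/3) = 0*(5/3) = 0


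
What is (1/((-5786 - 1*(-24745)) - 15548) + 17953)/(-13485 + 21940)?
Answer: 3223036/1517895 ≈ 2.1234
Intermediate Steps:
(1/((-5786 - 1*(-24745)) - 15548) + 17953)/(-13485 + 21940) = (1/((-5786 + 24745) - 15548) + 17953)/8455 = (1/(18959 - 15548) + 17953)*(1/8455) = (1/3411 + 17953)*(1/8455) = (61237684/3411)*(1/8455) = 3223036/1517895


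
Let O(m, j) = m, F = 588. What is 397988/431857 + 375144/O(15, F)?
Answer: 54004844076/2159285 ≈ 25011.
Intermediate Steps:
397988/431857 + 375144/O(15, F) = 397988/431857 + 375144/15 = 397988*(1/431857) + 375144*(1/15) = 397988/431857 + 125048/5 = 54004844076/2159285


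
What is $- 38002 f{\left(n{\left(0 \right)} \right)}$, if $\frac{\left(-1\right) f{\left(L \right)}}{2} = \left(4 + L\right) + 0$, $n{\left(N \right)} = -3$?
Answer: $76004$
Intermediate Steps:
$f{\left(L \right)} = -8 - 2 L$ ($f{\left(L \right)} = - 2 \left(\left(4 + L\right) + 0\right) = - 2 \left(4 + L\right) = -8 - 2 L$)
$- 38002 f{\left(n{\left(0 \right)} \right)} = - 38002 \left(-8 - -6\right) = - 38002 \left(-8 + 6\right) = \left(-38002\right) \left(-2\right) = 76004$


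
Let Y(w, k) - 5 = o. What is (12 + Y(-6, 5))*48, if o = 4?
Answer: 1008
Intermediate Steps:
Y(w, k) = 9 (Y(w, k) = 5 + 4 = 9)
(12 + Y(-6, 5))*48 = (12 + 9)*48 = 21*48 = 1008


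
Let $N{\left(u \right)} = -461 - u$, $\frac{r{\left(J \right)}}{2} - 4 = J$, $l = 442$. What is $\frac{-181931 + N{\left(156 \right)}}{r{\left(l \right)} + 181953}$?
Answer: $- \frac{182548}{182845} \approx -0.99838$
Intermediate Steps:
$r{\left(J \right)} = 8 + 2 J$
$\frac{-181931 + N{\left(156 \right)}}{r{\left(l \right)} + 181953} = \frac{-181931 - 617}{\left(8 + 2 \cdot 442\right) + 181953} = \frac{-181931 - 617}{\left(8 + 884\right) + 181953} = \frac{-181931 - 617}{892 + 181953} = - \frac{182548}{182845}$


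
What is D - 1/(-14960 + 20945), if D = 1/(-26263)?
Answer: -32248/157184055 ≈ -0.00020516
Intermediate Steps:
D = -1/26263 ≈ -3.8076e-5
D - 1/(-14960 + 20945) = -1/26263 - 1/(-14960 + 20945) = -1/26263 - 1/5985 = -32248/157184055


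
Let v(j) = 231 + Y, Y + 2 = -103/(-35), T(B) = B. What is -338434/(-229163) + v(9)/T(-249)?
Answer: 4373924/8020705 ≈ 0.54533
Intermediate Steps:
Y = 33/35 (Y = -2 - 103/(-35) = -2 - 103*(-1/35) = -2 + 103/35 = 33/35 ≈ 0.94286)
v(j) = 8118/35 (v(j) = 231 + 33/35 = 8118/35)
-338434/(-229163) + v(9)/T(-249) = -338434/(-229163) + (8118/35)/(-249) = -338434*(-1/229163) + (8118/35)*(-1/249) = 338434/229163 - 2706/2905 = 4373924/8020705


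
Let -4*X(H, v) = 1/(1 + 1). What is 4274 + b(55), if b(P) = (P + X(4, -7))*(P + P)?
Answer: 41241/4 ≈ 10310.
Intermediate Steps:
X(H, v) = -⅛ (X(H, v) = -1/(4*(1 + 1)) = -¼/2 = -¼*½ = -⅛)
b(P) = 2*P*(-⅛ + P) (b(P) = (P - ⅛)*(P + P) = (-⅛ + P)*(2*P) = 2*P*(-⅛ + P))
4274 + b(55) = 4274 + (¼)*55*(-1 + 8*55) = 4274 + (¼)*55*(-1 + 440) = 4274 + (¼)*55*439 = 4274 + 24145/4 = 41241/4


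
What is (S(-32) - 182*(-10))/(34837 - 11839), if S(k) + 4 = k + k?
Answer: 292/3833 ≈ 0.076181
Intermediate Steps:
S(k) = -4 + 2*k (S(k) = -4 + (k + k) = -4 + 2*k)
(S(-32) - 182*(-10))/(34837 - 11839) = ((-4 + 2*(-32)) - 182*(-10))/(34837 - 11839) = ((-4 - 64) + 1820)/22998 = (-68 + 1820)*(1/22998) = 1752*(1/22998) = 292/3833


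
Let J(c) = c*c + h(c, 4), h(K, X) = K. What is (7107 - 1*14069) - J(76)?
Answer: -12814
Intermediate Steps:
J(c) = c + c² (J(c) = c*c + c = c² + c = c + c²)
(7107 - 1*14069) - J(76) = (7107 - 1*14069) - 76*(1 + 76) = (7107 - 14069) - 76*77 = -6962 - 1*5852 = -6962 - 5852 = -12814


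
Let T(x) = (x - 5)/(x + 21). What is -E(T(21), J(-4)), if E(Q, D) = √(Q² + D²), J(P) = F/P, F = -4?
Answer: -√505/21 ≈ -1.0701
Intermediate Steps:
J(P) = -4/P
T(x) = (-5 + x)/(21 + x)
E(Q, D) = √(D² + Q²)
-E(T(21), J(-4)) = -√((-4/(-4))² + ((-5 + 21)/(21 + 21))²) = -√((-4*(-¼))² + (16/42)²) = -√(1² + ((1/42)*16)²) = -√(1 + (8/21)²) = -√(1 + 64/441) = -√(505/441) = -√505/21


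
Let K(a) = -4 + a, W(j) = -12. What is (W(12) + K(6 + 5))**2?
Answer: 25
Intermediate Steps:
(W(12) + K(6 + 5))**2 = (-12 + (-4 + (6 + 5)))**2 = (-12 + (-4 + 11))**2 = (-12 + 7)**2 = (-5)**2 = 25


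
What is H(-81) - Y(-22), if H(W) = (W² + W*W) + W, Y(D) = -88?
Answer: 13129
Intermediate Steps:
H(W) = W + 2*W² (H(W) = (W² + W²) + W = 2*W² + W = W + 2*W²)
H(-81) - Y(-22) = -81*(1 + 2*(-81)) - 1*(-88) = -81*(1 - 162) + 88 = -81*(-161) + 88 = 13041 + 88 = 13129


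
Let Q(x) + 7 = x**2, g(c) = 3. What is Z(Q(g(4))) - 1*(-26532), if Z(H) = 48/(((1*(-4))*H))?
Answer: 26526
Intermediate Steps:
Q(x) = -7 + x**2
Z(H) = -12/H (Z(H) = 48/((-4*H)) = 48*(-1/(4*H)) = -12/H)
Z(Q(g(4))) - 1*(-26532) = -12/(-7 + 3**2) - 1*(-26532) = -12/(-7 + 9) + 26532 = -12/2 + 26532 = -12*1/2 + 26532 = -6 + 26532 = 26526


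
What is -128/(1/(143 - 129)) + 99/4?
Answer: -7069/4 ≈ -1767.3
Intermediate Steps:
-128/(1/(143 - 129)) + 99/4 = -128/(1/14) + 99*(¼) = -128/1/14 + 99/4 = -128*14 + 99/4 = -1792 + 99/4 = -7069/4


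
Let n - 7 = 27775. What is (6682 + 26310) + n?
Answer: 60774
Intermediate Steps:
n = 27782 (n = 7 + 27775 = 27782)
(6682 + 26310) + n = (6682 + 26310) + 27782 = 32992 + 27782 = 60774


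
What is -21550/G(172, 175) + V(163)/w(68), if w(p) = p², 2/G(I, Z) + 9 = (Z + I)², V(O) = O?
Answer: -5998761439837/4624 ≈ -1.2973e+9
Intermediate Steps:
G(I, Z) = 2/(-9 + (I + Z)²) (G(I, Z) = 2/(-9 + (Z + I)²) = 2/(-9 + (I + Z)²))
-21550/G(172, 175) + V(163)/w(68) = -(-96975 + 10775*(172 + 175)²) + 163/(68²) = -21550/(2/(-9 + 347²)) + 163/4624 = -21550/(2/(-9 + 120409)) + 163*(1/4624) = -21550/(2/120400) + 163/4624 = -21550/(2*(1/120400)) + 163/4624 = -21550/1/60200 + 163/4624 = -21550*60200 + 163/4624 = -1297310000 + 163/4624 = -5998761439837/4624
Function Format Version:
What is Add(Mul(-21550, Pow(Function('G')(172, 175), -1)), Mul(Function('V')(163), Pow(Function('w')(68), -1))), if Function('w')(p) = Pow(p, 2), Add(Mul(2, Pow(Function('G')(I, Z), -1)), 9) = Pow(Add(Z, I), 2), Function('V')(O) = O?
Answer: Rational(-5998761439837, 4624) ≈ -1.2973e+9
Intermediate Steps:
Function('G')(I, Z) = Mul(2, Pow(Add(-9, Pow(Add(I, Z), 2)), -1)) (Function('G')(I, Z) = Mul(2, Pow(Add(-9, Pow(Add(Z, I), 2)), -1)) = Mul(2, Pow(Add(-9, Pow(Add(I, Z), 2)), -1)))
Add(Mul(-21550, Pow(Function('G')(172, 175), -1)), Mul(Function('V')(163), Pow(Function('w')(68), -1))) = Add(Mul(-21550, Pow(Mul(2, Pow(Add(-9, Pow(Add(172, 175), 2)), -1)), -1)), Mul(163, Pow(Pow(68, 2), -1))) = Add(Mul(-21550, Pow(Mul(2, Pow(Add(-9, Pow(347, 2)), -1)), -1)), Mul(163, Pow(4624, -1))) = Add(Mul(-21550, Pow(Mul(2, Pow(Add(-9, 120409), -1)), -1)), Mul(163, Rational(1, 4624))) = Add(Mul(-21550, Pow(Mul(2, Pow(120400, -1)), -1)), Rational(163, 4624)) = Add(Mul(-21550, Pow(Mul(2, Rational(1, 120400)), -1)), Rational(163, 4624)) = Add(Mul(-21550, Pow(Rational(1, 60200), -1)), Rational(163, 4624)) = Add(Mul(-21550, 60200), Rational(163, 4624)) = Add(-1297310000, Rational(163, 4624)) = Rational(-5998761439837, 4624)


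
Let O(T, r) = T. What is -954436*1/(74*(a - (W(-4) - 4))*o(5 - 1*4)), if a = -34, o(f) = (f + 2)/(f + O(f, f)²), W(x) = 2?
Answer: 238609/888 ≈ 268.70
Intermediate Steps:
o(f) = (2 + f)/(f + f²) (o(f) = (f + 2)/(f + f²) = (2 + f)/(f + f²))
-954436*1/(74*(a - (W(-4) - 4))*o(5 - 1*4)) = -954436*(1 + (5 - 1*4))*(5 - 1*4)/(74*(-34 - (2 - 4))*(2 + (5 - 1*4))) = -954436*(1 + (5 - 4))*(5 - 4)/(74*(-34 - 1*(-2))*(2 + (5 - 4))) = -954436*(1 + 1)/(74*(-34 + 2)*(2 + 1)) = -954436/((-32*74)*(1*3/2)) = -954436/((-2368*3/2)) = -954436/(-3552) = -954436*(-1/3552) = 238609/888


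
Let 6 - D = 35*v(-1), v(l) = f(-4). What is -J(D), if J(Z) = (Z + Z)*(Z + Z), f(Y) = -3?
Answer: -49284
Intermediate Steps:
v(l) = -3
D = 111 (D = 6 - 35*(-3) = 6 - 1*(-105) = 6 + 105 = 111)
J(Z) = 4*Z**2 (J(Z) = (2*Z)*(2*Z) = 4*Z**2)
-J(D) = -4*111**2 = -4*12321 = -1*49284 = -49284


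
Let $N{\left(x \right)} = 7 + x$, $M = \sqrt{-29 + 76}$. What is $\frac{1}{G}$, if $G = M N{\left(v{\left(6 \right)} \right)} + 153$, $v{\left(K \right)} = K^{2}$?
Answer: $- \frac{153}{63494} + \frac{43 \sqrt{47}}{63494} \approx 0.0022332$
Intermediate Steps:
$M = \sqrt{47} \approx 6.8557$
$G = 153 + 43 \sqrt{47}$ ($G = \sqrt{47} \left(7 + 6^{2}\right) + 153 = \sqrt{47} \left(7 + 36\right) + 153 = \sqrt{47} \cdot 43 + 153 = 43 \sqrt{47} + 153 = 153 + 43 \sqrt{47} \approx 447.79$)
$\frac{1}{G} = \frac{1}{153 + 43 \sqrt{47}}$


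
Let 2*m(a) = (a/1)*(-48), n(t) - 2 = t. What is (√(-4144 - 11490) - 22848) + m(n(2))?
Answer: -22944 + I*√15634 ≈ -22944.0 + 125.04*I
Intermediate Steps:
n(t) = 2 + t
m(a) = -24*a (m(a) = ((a/1)*(-48))/2 = ((a*1)*(-48))/2 = (a*(-48))/2 = (-48*a)/2 = -24*a)
(√(-4144 - 11490) - 22848) + m(n(2)) = (√(-4144 - 11490) - 22848) - 24*(2 + 2) = (√(-15634) - 22848) - 24*4 = (I*√15634 - 22848) - 96 = (-22848 + I*√15634) - 96 = -22944 + I*√15634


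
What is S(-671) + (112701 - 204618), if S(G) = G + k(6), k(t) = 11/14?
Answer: -1296221/14 ≈ -92587.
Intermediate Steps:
k(t) = 11/14 (k(t) = 11*(1/14) = 11/14)
S(G) = 11/14 + G (S(G) = G + 11/14 = 11/14 + G)
S(-671) + (112701 - 204618) = (11/14 - 671) + (112701 - 204618) = -9383/14 - 91917 = -1296221/14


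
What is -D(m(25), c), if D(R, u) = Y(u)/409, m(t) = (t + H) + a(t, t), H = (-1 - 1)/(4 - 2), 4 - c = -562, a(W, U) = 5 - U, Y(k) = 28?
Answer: -28/409 ≈ -0.068460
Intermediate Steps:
c = 566 (c = 4 - 1*(-562) = 4 + 562 = 566)
H = -1 (H = -2/2 = -2*1/2 = -1)
m(t) = 4 (m(t) = (t - 1) + (5 - t) = (-1 + t) + (5 - t) = 4)
D(R, u) = 28/409
-D(m(25), c) = -1*28/409 = -28/409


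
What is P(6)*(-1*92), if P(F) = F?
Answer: -552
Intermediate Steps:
P(6)*(-1*92) = 6*(-1*92) = 6*(-92) = -552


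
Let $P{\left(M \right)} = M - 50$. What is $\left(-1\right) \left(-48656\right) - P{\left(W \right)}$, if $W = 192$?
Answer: $48514$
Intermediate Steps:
$P{\left(M \right)} = -50 + M$
$\left(-1\right) \left(-48656\right) - P{\left(W \right)} = \left(-1\right) \left(-48656\right) - \left(-50 + 192\right) = 48656 - 142 = 48514$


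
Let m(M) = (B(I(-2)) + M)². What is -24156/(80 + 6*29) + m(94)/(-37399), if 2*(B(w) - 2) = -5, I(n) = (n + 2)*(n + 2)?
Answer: -1811261551/18998692 ≈ -95.336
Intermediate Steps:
I(n) = (2 + n)² (I(n) = (2 + n)*(2 + n) = (2 + n)²)
B(w) = -½ (B(w) = 2 + (½)*(-5) = 2 - 5/2 = -½)
m(M) = (-½ + M)²
-24156/(80 + 6*29) + m(94)/(-37399) = -24156/(80 + 6*29) + ((-1 + 2*94)²/4)/(-37399) = -24156/(80 + 174) + ((-1 + 188)²/4)*(-1/37399) = -24156/254 + ((¼)*187²)*(-1/37399) = -24156*1/254 + ((¼)*34969)*(-1/37399) = -12078/127 + (34969/4)*(-1/37399) = -12078/127 - 34969/149596 = -1811261551/18998692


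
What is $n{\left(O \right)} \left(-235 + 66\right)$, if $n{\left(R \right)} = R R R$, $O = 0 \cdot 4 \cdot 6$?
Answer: $0$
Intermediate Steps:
$O = 0$ ($O = 0 \cdot 6 = 0$)
$n{\left(R \right)} = R^{3}$ ($n{\left(R \right)} = R^{2} R = R^{3}$)
$n{\left(O \right)} \left(-235 + 66\right) = 0^{3} \left(-235 + 66\right) = 0 \left(-169\right) = 0$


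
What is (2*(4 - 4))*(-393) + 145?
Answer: 145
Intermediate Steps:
(2*(4 - 4))*(-393) + 145 = (2*0)*(-393) + 145 = 0*(-393) + 145 = 0 + 145 = 145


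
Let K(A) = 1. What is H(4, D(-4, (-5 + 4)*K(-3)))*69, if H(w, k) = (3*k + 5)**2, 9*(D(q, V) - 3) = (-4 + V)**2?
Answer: 103247/3 ≈ 34416.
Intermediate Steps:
D(q, V) = 3 + (-4 + V)**2/9
H(w, k) = (5 + 3*k)**2
H(4, D(-4, (-5 + 4)*K(-3)))*69 = (5 + 3*(3 + (-4 + (-5 + 4)*1)**2/9))**2*69 = (5 + 3*(3 + (-4 - 1*1)**2/9))**2*69 = (5 + 3*(3 + (-4 - 1)**2/9))**2*69 = (5 + 3*(3 + (1/9)*(-5)**2))**2*69 = (5 + 3*(3 + (1/9)*25))**2*69 = (5 + 3*(3 + 25/9))**2*69 = (5 + 3*(52/9))**2*69 = (5 + 52/3)**2*69 = (67/3)**2*69 = (4489/9)*69 = 103247/3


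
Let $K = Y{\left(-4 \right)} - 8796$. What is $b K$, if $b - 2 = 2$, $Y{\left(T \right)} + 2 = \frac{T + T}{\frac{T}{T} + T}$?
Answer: $- \frac{105544}{3} \approx -35181.0$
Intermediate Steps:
$Y{\left(T \right)} = -2 + \frac{2 T}{1 + T}$ ($Y{\left(T \right)} = -2 + \frac{T + T}{\frac{T}{T} + T} = -2 + \frac{2 T}{1 + T}$)
$b = 4$ ($b = 2 + 2 = 4$)
$K = - \frac{26386}{3}$ ($K = - \frac{2}{1 - 4} - 8796 = - \frac{2}{-3} - 8796 = \left(-2\right) \left(- \frac{1}{3}\right) - 8796 = \frac{2}{3} - 8796 = - \frac{26386}{3} \approx -8795.3$)
$b K = 4 \left(- \frac{26386}{3}\right) = - \frac{105544}{3}$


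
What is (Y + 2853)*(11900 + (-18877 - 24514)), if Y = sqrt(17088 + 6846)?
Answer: -89843823 - 31491*sqrt(23934) ≈ -9.4716e+7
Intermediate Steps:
Y = sqrt(23934) ≈ 154.71
(Y + 2853)*(11900 + (-18877 - 24514)) = (sqrt(23934) + 2853)*(11900 + (-18877 - 24514)) = (2853 + sqrt(23934))*(11900 - 43391) = (2853 + sqrt(23934))*(-31491) = -89843823 - 31491*sqrt(23934)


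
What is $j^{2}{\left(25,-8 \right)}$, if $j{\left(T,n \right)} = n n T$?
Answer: $2560000$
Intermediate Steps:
$j{\left(T,n \right)} = T n^{2}$ ($j{\left(T,n \right)} = n^{2} T = T n^{2}$)
$j^{2}{\left(25,-8 \right)} = \left(25 \left(-8\right)^{2}\right)^{2} = \left(25 \cdot 64\right)^{2} = 1600^{2} = 2560000$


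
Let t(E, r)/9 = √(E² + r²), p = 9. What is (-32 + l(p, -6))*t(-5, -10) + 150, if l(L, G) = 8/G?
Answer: 150 - 1500*√5 ≈ -3204.1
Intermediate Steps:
t(E, r) = 9*√(E² + r²)
(-32 + l(p, -6))*t(-5, -10) + 150 = (-32 + 8/(-6))*(9*√((-5)² + (-10)²)) + 150 = (-32 + 8*(-⅙))*(9*√(25 + 100)) + 150 = (-32 - 4/3)*(9*√125) + 150 = -300*5*√5 + 150 = -1500*√5 + 150 = 150 - 1500*√5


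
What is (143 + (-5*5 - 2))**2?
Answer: 13456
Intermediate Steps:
(143 + (-5*5 - 2))**2 = (143 + (-25 - 2))**2 = (143 - 27)**2 = 116**2 = 13456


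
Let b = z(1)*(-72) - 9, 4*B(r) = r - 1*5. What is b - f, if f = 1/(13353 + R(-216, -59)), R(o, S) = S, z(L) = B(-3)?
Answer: 1794689/13294 ≈ 135.00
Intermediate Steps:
B(r) = -5/4 + r/4 (B(r) = (r - 1*5)/4 = (r - 5)/4 = (-5 + r)/4 = -5/4 + r/4)
z(L) = -2 (z(L) = -5/4 + (¼)*(-3) = -5/4 - ¾ = -2)
b = 135 (b = -2*(-72) - 9 = 144 - 9 = 135)
f = 1/13294 (f = 1/(13353 - 59) = 1/13294 ≈ 7.5222e-5)
b - f = 135 - 1*1/13294 = 135 - 1/13294 = 1794689/13294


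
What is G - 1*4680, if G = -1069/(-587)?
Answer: -2746091/587 ≈ -4678.2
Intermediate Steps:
G = 1069/587 (G = -1069*(-1/587) = 1069/587 ≈ 1.8211)
G - 1*4680 = 1069/587 - 1*4680 = 1069/587 - 4680 = -2746091/587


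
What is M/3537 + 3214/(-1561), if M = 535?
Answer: -10532783/5521257 ≈ -1.9077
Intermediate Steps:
M/3537 + 3214/(-1561) = 535/3537 + 3214/(-1561) = 535*(1/3537) + 3214*(-1/1561) = 535/3537 - 3214/1561 = -10532783/5521257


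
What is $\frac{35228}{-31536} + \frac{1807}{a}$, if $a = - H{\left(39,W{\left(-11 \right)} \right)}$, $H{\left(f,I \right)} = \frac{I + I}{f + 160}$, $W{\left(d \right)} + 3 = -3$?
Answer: $\frac{118121897}{3942} \approx 29965.0$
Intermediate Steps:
$W{\left(d \right)} = -6$ ($W{\left(d \right)} = -3 - 3 = -6$)
$H{\left(f,I \right)} = \frac{2 I}{160 + f}$
$a = \frac{12}{199}$ ($a = - \frac{2 \left(-6\right)}{160 + 39} = - \frac{2 \left(-6\right)}{199} = \left(-1\right) \left(- \frac{12}{199}\right) = \frac{12}{199} \approx 0.060301$)
$\frac{35228}{-31536} + \frac{1807}{a} = \frac{35228}{-31536} + \frac{1807}{\frac{12}{199}} = 35228 \left(- \frac{1}{31536}\right) + 1807 \cdot \frac{199}{12} = - \frac{8807}{7884} + \frac{359593}{12} = \frac{118121897}{3942}$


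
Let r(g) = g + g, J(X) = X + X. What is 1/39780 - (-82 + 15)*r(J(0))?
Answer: 1/39780 ≈ 2.5138e-5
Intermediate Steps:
J(X) = 2*X
r(g) = 2*g
1/39780 - (-82 + 15)*r(J(0)) = 1/39780 - (-82 + 15)*2*(2*0) = 1/39780 - (-67)*2*0 = 1/39780 - (-67)*0 = 1/39780 - 1*0 = 1/39780 + 0 = 1/39780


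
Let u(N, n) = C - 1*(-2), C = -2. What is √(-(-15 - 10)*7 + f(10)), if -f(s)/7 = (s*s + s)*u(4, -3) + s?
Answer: √105 ≈ 10.247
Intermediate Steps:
u(N, n) = 0 (u(N, n) = -2 - 1*(-2) = -2 + 2 = 0)
f(s) = -7*s (f(s) = -7*((s*s + s)*0 + s) = -7*((s² + s)*0 + s) = -7*((s + s²)*0 + s) = -7*(0 + s) = -7*s)
√(-(-15 - 10)*7 + f(10)) = √(-(-15 - 10)*7 - 7*10) = √(-(-25)*7 - 70) = √(-1*(-175) - 70) = √(175 - 70) = √105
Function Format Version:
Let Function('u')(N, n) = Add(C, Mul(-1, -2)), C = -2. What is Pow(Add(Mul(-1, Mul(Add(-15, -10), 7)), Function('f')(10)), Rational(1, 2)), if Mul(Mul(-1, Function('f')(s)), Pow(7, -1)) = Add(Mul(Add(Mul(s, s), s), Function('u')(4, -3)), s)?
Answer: Pow(105, Rational(1, 2)) ≈ 10.247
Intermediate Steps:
Function('u')(N, n) = 0 (Function('u')(N, n) = Add(-2, Mul(-1, -2)) = Add(-2, 2) = 0)
Function('f')(s) = Mul(-7, s) (Function('f')(s) = Mul(-7, Add(Mul(Add(Mul(s, s), s), 0), s)) = Mul(-7, Add(Mul(Add(Pow(s, 2), s), 0), s)) = Mul(-7, Add(Mul(Add(s, Pow(s, 2)), 0), s)) = Mul(-7, Add(0, s)) = Mul(-7, s))
Pow(Add(Mul(-1, Mul(Add(-15, -10), 7)), Function('f')(10)), Rational(1, 2)) = Pow(Add(Mul(-1, Mul(Add(-15, -10), 7)), Mul(-7, 10)), Rational(1, 2)) = Pow(Add(Mul(-1, Mul(-25, 7)), -70), Rational(1, 2)) = Pow(Add(Mul(-1, -175), -70), Rational(1, 2)) = Pow(Add(175, -70), Rational(1, 2)) = Pow(105, Rational(1, 2))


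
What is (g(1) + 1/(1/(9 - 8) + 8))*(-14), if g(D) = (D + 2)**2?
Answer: -1148/9 ≈ -127.56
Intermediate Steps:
g(D) = (2 + D)**2
(g(1) + 1/(1/(9 - 8) + 8))*(-14) = ((2 + 1)**2 + 1/(1/(9 - 8) + 8))*(-14) = (3**2 + 1/(1/1 + 8))*(-14) = (9 + 1/(1 + 8))*(-14) = (9 + 1/9)*(-14) = (82/9)*(-14) = -1148/9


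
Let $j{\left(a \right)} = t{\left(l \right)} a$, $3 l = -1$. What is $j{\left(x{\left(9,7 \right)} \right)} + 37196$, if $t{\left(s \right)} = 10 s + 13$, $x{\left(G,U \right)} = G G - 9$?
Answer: $37892$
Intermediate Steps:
$l = - \frac{1}{3}$ ($l = \frac{1}{3} \left(-1\right) = - \frac{1}{3} \approx -0.33333$)
$x{\left(G,U \right)} = -9 + G^{2}$ ($x{\left(G,U \right)} = G^{2} - 9 = -9 + G^{2}$)
$t{\left(s \right)} = 13 + 10 s$
$j{\left(a \right)} = \frac{29 a}{3}$ ($j{\left(a \right)} = \left(13 + 10 \left(- \frac{1}{3}\right)\right) a = \left(13 - \frac{10}{3}\right) a = \frac{29 a}{3}$)
$j{\left(x{\left(9,7 \right)} \right)} + 37196 = \frac{29 \left(-9 + 9^{2}\right)}{3} + 37196 = \frac{29 \left(-9 + 81\right)}{3} + 37196 = \frac{29}{3} \cdot 72 + 37196 = 696 + 37196 = 37892$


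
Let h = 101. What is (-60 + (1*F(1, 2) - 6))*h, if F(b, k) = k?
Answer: -6464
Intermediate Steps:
(-60 + (1*F(1, 2) - 6))*h = (-60 + (1*2 - 6))*101 = (-60 + (2 - 6))*101 = (-60 - 4)*101 = -64*101 = -6464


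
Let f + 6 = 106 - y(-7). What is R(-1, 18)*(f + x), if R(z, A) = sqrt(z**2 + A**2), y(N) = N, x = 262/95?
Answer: 10427*sqrt(13)/19 ≈ 1978.7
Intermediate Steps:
x = 262/95 (x = 262*(1/95) = 262/95 ≈ 2.7579)
R(z, A) = sqrt(A**2 + z**2)
f = 107 (f = -6 + (106 - 1*(-7)) = -6 + (106 + 7) = -6 + 113 = 107)
R(-1, 18)*(f + x) = sqrt(18**2 + (-1)**2)*(107 + 262/95) = sqrt(324 + 1)*(10427/95) = sqrt(325)*(10427/95) = (5*sqrt(13))*(10427/95) = 10427*sqrt(13)/19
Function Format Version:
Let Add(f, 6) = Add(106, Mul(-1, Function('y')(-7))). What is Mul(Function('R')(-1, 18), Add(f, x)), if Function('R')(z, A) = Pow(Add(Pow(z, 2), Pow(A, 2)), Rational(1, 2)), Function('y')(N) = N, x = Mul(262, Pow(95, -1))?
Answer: Mul(Rational(10427, 19), Pow(13, Rational(1, 2))) ≈ 1978.7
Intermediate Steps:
x = Rational(262, 95) (x = Mul(262, Rational(1, 95)) = Rational(262, 95) ≈ 2.7579)
Function('R')(z, A) = Pow(Add(Pow(A, 2), Pow(z, 2)), Rational(1, 2))
f = 107 (f = Add(-6, Add(106, Mul(-1, -7))) = Add(-6, Add(106, 7)) = Add(-6, 113) = 107)
Mul(Function('R')(-1, 18), Add(f, x)) = Mul(Pow(Add(Pow(18, 2), Pow(-1, 2)), Rational(1, 2)), Add(107, Rational(262, 95))) = Mul(Pow(Add(324, 1), Rational(1, 2)), Rational(10427, 95)) = Mul(Pow(325, Rational(1, 2)), Rational(10427, 95)) = Mul(Mul(5, Pow(13, Rational(1, 2))), Rational(10427, 95)) = Mul(Rational(10427, 19), Pow(13, Rational(1, 2)))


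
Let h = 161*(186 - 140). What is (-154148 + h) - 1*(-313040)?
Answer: 166298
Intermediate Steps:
h = 7406 (h = 161*46 = 7406)
(-154148 + h) - 1*(-313040) = (-154148 + 7406) - 1*(-313040) = -146742 + 313040 = 166298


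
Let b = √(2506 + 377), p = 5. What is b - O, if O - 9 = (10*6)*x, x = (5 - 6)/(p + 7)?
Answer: -4 + 31*√3 ≈ 49.694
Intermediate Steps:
x = -1/12 (x = (5 - 6)/(5 + 7) = -1/12 ≈ -0.083333)
O = 4 (O = 9 + (10*6)*(-1/12) = 9 + 60*(-1/12) = 9 - 5 = 4)
b = 31*√3 (b = √2883 = 31*√3 ≈ 53.694)
b - O = 31*√3 - 1*4 = 31*√3 - 4 = -4 + 31*√3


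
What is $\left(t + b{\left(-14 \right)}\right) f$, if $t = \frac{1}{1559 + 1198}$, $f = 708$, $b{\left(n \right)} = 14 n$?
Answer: $- \frac{127527556}{919} \approx -1.3877 \cdot 10^{5}$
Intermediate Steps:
$t = \frac{1}{2757} \approx 0.00036271$
$\left(t + b{\left(-14 \right)}\right) f = \left(\frac{1}{2757} + 14 \left(-14\right)\right) 708 = \left(\frac{1}{2757} - 196\right) 708 = \left(- \frac{540371}{2757}\right) 708 = - \frac{127527556}{919}$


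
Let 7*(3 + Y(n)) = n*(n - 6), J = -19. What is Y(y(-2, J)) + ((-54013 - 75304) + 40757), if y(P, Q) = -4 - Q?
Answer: -619806/7 ≈ -88544.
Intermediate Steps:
Y(n) = -3 + n*(-6 + n)/7 (Y(n) = -3 + (n*(n - 6))/7 = -3 + (n*(-6 + n))/7 = -3 + n*(-6 + n)/7)
Y(y(-2, J)) + ((-54013 - 75304) + 40757) = (-3 - 6*(-4 - 1*(-19))/7 + (-4 - 1*(-19))**2/7) + ((-54013 - 75304) + 40757) = (-3 - 6*(-4 + 19)/7 + (-4 + 19)**2/7) + (-129317 + 40757) = (-3 - 6/7*15 + (1/7)*15**2) - 88560 = (-3 - 90/7 + (1/7)*225) - 88560 = (-3 - 90/7 + 225/7) - 88560 = 114/7 - 88560 = -619806/7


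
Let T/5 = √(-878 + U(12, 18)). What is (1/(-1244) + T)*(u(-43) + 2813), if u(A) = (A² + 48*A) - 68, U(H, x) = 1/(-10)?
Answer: -1265/622 + 1265*I*√87810 ≈ -2.0338 + 3.7485e+5*I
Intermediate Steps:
U(H, x) = -⅒
u(A) = -68 + A² + 48*A
T = I*√87810/2 (T = 5*√(-878 - ⅒) = 5*√(-8781/10) = 5*(I*√87810/10) = I*√87810/2 ≈ 148.16*I)
(1/(-1244) + T)*(u(-43) + 2813) = (1/(-1244) + I*√87810/2)*((-68 + (-43)² + 48*(-43)) + 2813) = (-1/1244 + I*√87810/2)*((-68 + 1849 - 2064) + 2813) = (-1/1244 + I*√87810/2)*(-283 + 2813) = (-1/1244 + I*√87810/2)*2530 = -1265/622 + 1265*I*√87810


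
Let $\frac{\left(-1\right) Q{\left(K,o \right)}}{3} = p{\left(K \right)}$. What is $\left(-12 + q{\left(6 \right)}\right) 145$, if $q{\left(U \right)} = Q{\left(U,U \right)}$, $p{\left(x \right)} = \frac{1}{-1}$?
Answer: $-1305$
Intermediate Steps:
$p{\left(x \right)} = -1$
$Q{\left(K,o \right)} = 3$ ($Q{\left(K,o \right)} = \left(-3\right) \left(-1\right) = 3$)
$q{\left(U \right)} = 3$
$\left(-12 + q{\left(6 \right)}\right) 145 = \left(-12 + 3\right) 145 = \left(-9\right) 145 = -1305$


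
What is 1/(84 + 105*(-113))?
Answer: -1/11781 ≈ -8.4882e-5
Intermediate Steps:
1/(84 + 105*(-113)) = 1/(84 - 11865) = 1/(-11781) = -1/11781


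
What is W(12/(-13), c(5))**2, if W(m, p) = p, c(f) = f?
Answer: 25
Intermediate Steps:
W(12/(-13), c(5))**2 = 5**2 = 25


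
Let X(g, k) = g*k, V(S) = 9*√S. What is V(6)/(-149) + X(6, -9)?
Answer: -54 - 9*√6/149 ≈ -54.148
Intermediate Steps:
V(6)/(-149) + X(6, -9) = (9*√6)/(-149) + 6*(-9) = -9*√6/149 - 54 = -54 - 9*√6/149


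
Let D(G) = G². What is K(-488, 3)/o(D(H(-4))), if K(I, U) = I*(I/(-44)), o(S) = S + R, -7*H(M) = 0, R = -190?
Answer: 29768/1045 ≈ 28.486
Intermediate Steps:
H(M) = 0 (H(M) = -⅐*0 = 0)
o(S) = -190 + S (o(S) = S - 190 = -190 + S)
K(I, U) = -I²/44 (K(I, U) = I*(I*(-1/44)) = I*(-I/44) = -I²/44)
K(-488, 3)/o(D(H(-4))) = (-1/44*(-488)²)/(-190 + 0²) = (-1/44*238144)/(-190 + 0) = -59536/11/(-190) = -59536/11*(-1/190) = 29768/1045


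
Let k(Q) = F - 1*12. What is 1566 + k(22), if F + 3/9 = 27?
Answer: 4742/3 ≈ 1580.7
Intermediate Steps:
F = 80/3 (F = -⅓ + 27 = 80/3 ≈ 26.667)
k(Q) = 44/3 (k(Q) = 80/3 - 1*12 = 80/3 - 12 = 44/3)
1566 + k(22) = 1566 + 44/3 = 4742/3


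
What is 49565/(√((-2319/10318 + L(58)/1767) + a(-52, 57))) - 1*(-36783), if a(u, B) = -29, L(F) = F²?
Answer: 36783 - 9913*I*√9081552948599670/99622639 ≈ 36783.0 - 9482.6*I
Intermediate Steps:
49565/(√((-2319/10318 + L(58)/1767) + a(-52, 57))) - 1*(-36783) = 49565/(√((-2319/10318 + 58²/1767) - 29)) - 1*(-36783) = 49565/(√((-2319*1/10318 + 3364*(1/1767)) - 29)) + 36783 = 49565/(√((-2319/10318 + 3364/1767) - 29)) + 36783 = 49565/(√(30612079/18231906 - 29)) + 36783 = 49565/(√(-498113195/18231906)) + 36783 = 49565/((I*√9081552948599670/18231906)) + 36783 = 49565*(-I*√9081552948599670/498113195) + 36783 = -9913*I*√9081552948599670/99622639 + 36783 = 36783 - 9913*I*√9081552948599670/99622639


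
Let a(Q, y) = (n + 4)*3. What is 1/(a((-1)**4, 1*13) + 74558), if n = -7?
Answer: 1/74549 ≈ 1.3414e-5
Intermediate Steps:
a(Q, y) = -9 (a(Q, y) = (-7 + 4)*3 = -3*3 = -9)
1/(a((-1)**4, 1*13) + 74558) = 1/(-9 + 74558) = 1/74549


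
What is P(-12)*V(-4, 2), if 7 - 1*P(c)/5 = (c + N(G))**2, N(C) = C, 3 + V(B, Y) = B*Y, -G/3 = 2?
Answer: 17435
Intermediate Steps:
G = -6 (G = -3*2 = -6)
V(B, Y) = -3 + B*Y
P(c) = 35 - 5*(-6 + c)**2 (P(c) = 35 - 5*(c - 6)**2 = 35 - 5*(-6 + c)**2)
P(-12)*V(-4, 2) = (35 - 5*(-6 - 12)**2)*(-3 - 4*2) = (35 - 5*(-18)**2)*(-3 - 8) = (35 - 5*324)*(-11) = (35 - 1620)*(-11) = -1585*(-11) = 17435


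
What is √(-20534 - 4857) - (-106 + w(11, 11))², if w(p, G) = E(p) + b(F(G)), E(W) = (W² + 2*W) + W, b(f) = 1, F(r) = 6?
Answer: -2401 + I*√25391 ≈ -2401.0 + 159.35*I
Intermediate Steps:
E(W) = W² + 3*W
w(p, G) = 1 + p*(3 + p) (w(p, G) = p*(3 + p) + 1 = 1 + p*(3 + p))
√(-20534 - 4857) - (-106 + w(11, 11))² = √(-20534 - 4857) - (-106 + (1 + 11*(3 + 11)))² = √(-25391) - (-106 + (1 + 11*14))² = I*√25391 - (-106 + (1 + 154))² = I*√25391 - (-106 + 155)² = I*√25391 - 1*49² = I*√25391 - 1*2401 = I*√25391 - 2401 = -2401 + I*√25391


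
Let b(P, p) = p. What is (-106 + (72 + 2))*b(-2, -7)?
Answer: 224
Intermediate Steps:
(-106 + (72 + 2))*b(-2, -7) = (-106 + (72 + 2))*(-7) = (-106 + 74)*(-7) = -32*(-7) = 224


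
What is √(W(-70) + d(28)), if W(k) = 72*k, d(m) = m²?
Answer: 4*I*√266 ≈ 65.238*I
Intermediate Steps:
√(W(-70) + d(28)) = √(72*(-70) + 28²) = √(-5040 + 784) = √(-4256) = 4*I*√266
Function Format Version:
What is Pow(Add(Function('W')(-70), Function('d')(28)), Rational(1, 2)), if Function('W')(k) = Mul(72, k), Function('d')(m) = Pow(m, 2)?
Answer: Mul(4, I, Pow(266, Rational(1, 2))) ≈ Mul(65.238, I)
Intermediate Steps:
Pow(Add(Function('W')(-70), Function('d')(28)), Rational(1, 2)) = Pow(Add(Mul(72, -70), Pow(28, 2)), Rational(1, 2)) = Pow(Add(-5040, 784), Rational(1, 2)) = Pow(-4256, Rational(1, 2)) = Mul(4, I, Pow(266, Rational(1, 2)))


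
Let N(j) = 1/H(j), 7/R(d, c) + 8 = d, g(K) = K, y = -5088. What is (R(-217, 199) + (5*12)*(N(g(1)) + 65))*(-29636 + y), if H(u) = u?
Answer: -30938840932/225 ≈ -1.3751e+8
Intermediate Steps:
R(d, c) = 7/(-8 + d)
N(j) = 1/j
(R(-217, 199) + (5*12)*(N(g(1)) + 65))*(-29636 + y) = (7/(-8 - 217) + (5*12)*(1/1 + 65))*(-29636 - 5088) = (7/(-225) + 60*(1 + 65))*(-34724) = (7*(-1/225) + 60*66)*(-34724) = (-7/225 + 3960)*(-34724) = (890993/225)*(-34724) = -30938840932/225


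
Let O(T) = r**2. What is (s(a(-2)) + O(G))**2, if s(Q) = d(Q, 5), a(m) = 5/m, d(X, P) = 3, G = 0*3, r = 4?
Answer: 361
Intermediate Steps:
G = 0
O(T) = 16 (O(T) = 4**2 = 16)
s(Q) = 3
(s(a(-2)) + O(G))**2 = (3 + 16)**2 = 19**2 = 361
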